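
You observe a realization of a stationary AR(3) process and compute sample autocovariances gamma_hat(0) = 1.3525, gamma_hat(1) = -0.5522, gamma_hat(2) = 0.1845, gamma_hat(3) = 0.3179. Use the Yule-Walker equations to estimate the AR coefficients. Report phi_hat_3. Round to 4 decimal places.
\hat\phi_{3} = 0.3340

The Yule-Walker equations for an AR(p) process read, in matrix form,
  Gamma_p phi = r_p,   with   (Gamma_p)_{ij} = gamma(|i - j|),
                       (r_p)_i = gamma(i),   i,j = 1..p.
Substitute the sample gammas (Toeplitz matrix and right-hand side of size 3):
  Gamma_p = [[1.3525, -0.5522, 0.1845], [-0.5522, 1.3525, -0.5522], [0.1845, -0.5522, 1.3525]]
  r_p     = [-0.5522, 0.1845, 0.3179]
Written out (R1..R3):
  (R1) 1.3525 phi_1 - 0.5522 phi_2 + 0.1845 phi_3 = -0.5522
  (R2) -0.5522 phi_1 + 1.3525 phi_2 - 0.5522 phi_3 = 0.1845
  (R3) 0.1845 phi_1 - 0.5522 phi_2 + 1.3525 phi_3 = 0.3179
Gaussian elimination:
  R2 <- R2 - (-0.5522/1.3525) R1 = R2 - (-0.408281) R1:  1.127047 phi_2 - 0.476872 phi_3 = -0.040953
  R3 <- R3 - (0.1845/1.3525) R1 = R3 - (0.136414) R1:  -0.476872 phi_2 + 1.327332 phi_3 = 0.393228
  R3 <- R3 - (-0.476872/1.127047) R2 = R3 - (-0.423116) R2:  1.125559 phi_3 = 0.3759
Back-substitution:
  phi_hat_3 = 0.3759 / 1.125559 = 0.333967
  phi_hat_2 = (-0.040953 - (-0.476872)(0.333967)) / 1.127047 = 0.104971
  phi_hat_1 = (-0.5522 - (-0.5522)(0.104971) - (0.1845)(0.333967)) / 1.3525 = -0.410981
So phi_hat = [-0.4110, 0.1050, 0.3340].
Therefore phi_hat_3 = 0.3340.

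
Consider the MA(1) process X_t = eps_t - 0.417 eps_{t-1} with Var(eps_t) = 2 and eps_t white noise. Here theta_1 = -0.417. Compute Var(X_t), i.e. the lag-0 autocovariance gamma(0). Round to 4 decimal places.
\gamma(0) = 2.3478

For an MA(q) process X_t = eps_t + sum_i theta_i eps_{t-i} with
Var(eps_t) = sigma^2, the variance is
  gamma(0) = sigma^2 * (1 + sum_i theta_i^2).
  sum_i theta_i^2 = (-0.417)^2 = 0.173889.
  gamma(0) = 2 * (1 + 0.173889) = 2 * 1.173889 = 2.347778, which rounds to 2.3478.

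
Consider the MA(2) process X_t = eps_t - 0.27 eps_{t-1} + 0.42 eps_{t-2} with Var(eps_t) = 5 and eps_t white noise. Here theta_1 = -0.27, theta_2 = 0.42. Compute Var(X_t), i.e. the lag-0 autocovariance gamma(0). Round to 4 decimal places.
\gamma(0) = 6.2465

For an MA(q) process X_t = eps_t + sum_i theta_i eps_{t-i} with
Var(eps_t) = sigma^2, the variance is
  gamma(0) = sigma^2 * (1 + sum_i theta_i^2).
  sum_i theta_i^2 = (-0.27)^2 + (0.42)^2 = 0.0729 + 0.1764 = 0.2493.
  gamma(0) = 5 * (1 + 0.2493) = 5 * 1.2493 = 6.2465.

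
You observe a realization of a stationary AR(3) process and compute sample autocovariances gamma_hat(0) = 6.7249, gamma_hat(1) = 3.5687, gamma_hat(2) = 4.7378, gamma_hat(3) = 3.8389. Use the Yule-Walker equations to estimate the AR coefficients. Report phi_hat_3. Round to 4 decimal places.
\hat\phi_{3} = 0.2230

The Yule-Walker equations for an AR(p) process read, in matrix form,
  Gamma_p phi = r_p,   with   (Gamma_p)_{ij} = gamma(|i - j|),
                       (r_p)_i = gamma(i),   i,j = 1..p.
Substitute the sample gammas (Toeplitz matrix and right-hand side of size 3):
  Gamma_p = [[6.7249, 3.5687, 4.7378], [3.5687, 6.7249, 3.5687], [4.7378, 3.5687, 6.7249]]
  r_p     = [3.5687, 4.7378, 3.8389]
Written out (R1..R3):
  (R1) 6.7249 phi_1 + 3.5687 phi_2 + 4.7378 phi_3 = 3.5687
  (R2) 3.5687 phi_1 + 6.7249 phi_2 + 3.5687 phi_3 = 4.7378
  (R3) 4.7378 phi_1 + 3.5687 phi_2 + 6.7249 phi_3 = 3.8389
Gaussian elimination:
  R2 <- R2 - (3.5687/6.7249) R1 = R2 - (0.53067) R1:  4.831099 phi_2 + 1.054494 phi_3 = 2.843999
  R3 <- R3 - (4.7378/6.7249) R1 = R3 - (0.704516) R1:  1.054494 phi_2 + 3.387044 phi_3 = 1.324694
  R3 <- R3 - (1.054494/4.831099) R2 = R3 - (0.218272) R2:  3.156877 phi_3 = 0.703928
Back-substitution:
  phi_hat_3 = 0.703928 / 3.156877 = 0.222982
  phi_hat_2 = (2.843999 - (1.054494)(0.222982)) / 4.831099 = 0.540015
  phi_hat_1 = (3.5687 - (3.5687)(0.540015) - (4.7378)(0.222982)) / 6.7249 = 0.087005
So phi_hat = [0.0870, 0.5400, 0.2230].
Therefore phi_hat_3 = 0.2230.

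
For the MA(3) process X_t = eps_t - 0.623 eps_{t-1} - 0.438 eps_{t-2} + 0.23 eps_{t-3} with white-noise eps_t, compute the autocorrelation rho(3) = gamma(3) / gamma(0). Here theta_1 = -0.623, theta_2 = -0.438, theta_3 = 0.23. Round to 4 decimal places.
\rho(3) = 0.1409

For an MA(q) process with theta_0 = 1, the autocovariance is
  gamma(k) = sigma^2 * sum_{i=0..q-k} theta_i * theta_{i+k},
and rho(k) = gamma(k) / gamma(0). Sigma^2 cancels.
  numerator   = (1)*(0.23) = 0.23.
  denominator = (1)^2 + (-0.623)^2 + (-0.438)^2 + (0.23)^2 = 1.632873.
  rho(3) = 0.23 / 1.632873 = 0.1409.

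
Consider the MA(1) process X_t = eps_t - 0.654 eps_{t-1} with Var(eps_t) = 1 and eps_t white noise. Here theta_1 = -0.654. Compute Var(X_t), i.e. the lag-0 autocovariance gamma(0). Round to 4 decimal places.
\gamma(0) = 1.4277

For an MA(q) process X_t = eps_t + sum_i theta_i eps_{t-i} with
Var(eps_t) = sigma^2, the variance is
  gamma(0) = sigma^2 * (1 + sum_i theta_i^2).
  sum_i theta_i^2 = (-0.654)^2 = 0.427716.
  gamma(0) = 1 * (1 + 0.427716) = 1 * 1.427716 = 1.427716, which rounds to 1.4277.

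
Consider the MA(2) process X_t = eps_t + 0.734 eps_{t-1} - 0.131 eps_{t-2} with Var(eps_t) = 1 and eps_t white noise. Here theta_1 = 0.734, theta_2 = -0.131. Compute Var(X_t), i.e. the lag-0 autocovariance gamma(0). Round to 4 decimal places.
\gamma(0) = 1.5559

For an MA(q) process X_t = eps_t + sum_i theta_i eps_{t-i} with
Var(eps_t) = sigma^2, the variance is
  gamma(0) = sigma^2 * (1 + sum_i theta_i^2).
  sum_i theta_i^2 = (0.734)^2 + (-0.131)^2 = 0.538756 + 0.017161 = 0.555917.
  gamma(0) = 1 * (1 + 0.555917) = 1 * 1.555917 = 1.555917, which rounds to 1.5559.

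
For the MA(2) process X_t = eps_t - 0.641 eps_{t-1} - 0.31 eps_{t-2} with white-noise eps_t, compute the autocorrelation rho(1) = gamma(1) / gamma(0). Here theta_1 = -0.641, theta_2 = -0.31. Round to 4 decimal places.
\rho(1) = -0.2935

For an MA(q) process with theta_0 = 1, the autocovariance is
  gamma(k) = sigma^2 * sum_{i=0..q-k} theta_i * theta_{i+k},
and rho(k) = gamma(k) / gamma(0). Sigma^2 cancels.
  numerator   = (1)*(-0.641) + (-0.641)*(-0.31) = -0.44229.
  denominator = (1)^2 + (-0.641)^2 + (-0.31)^2 = 1.506981.
  rho(1) = -0.44229 / 1.506981 = -0.2935.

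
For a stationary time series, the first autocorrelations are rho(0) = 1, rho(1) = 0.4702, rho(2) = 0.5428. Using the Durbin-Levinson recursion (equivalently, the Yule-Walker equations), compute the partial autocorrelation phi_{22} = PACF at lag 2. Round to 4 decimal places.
\phi_{22} = 0.4130

The PACF at lag k is phi_{kk}, the last component of the solution
to the Yule-Walker system G_k phi = r_k where
  (G_k)_{ij} = rho(|i - j|), (r_k)_i = rho(i), i,j = 1..k.
Equivalently, Durbin-Levinson gives phi_{kk} iteratively:
  phi_{11} = rho(1)
  phi_{kk} = [rho(k) - sum_{j=1..k-1} phi_{k-1,j} rho(k-j)]
            / [1 - sum_{j=1..k-1} phi_{k-1,j} rho(j)],
  phi_{k,j} = phi_{k-1,j} - phi_{kk} phi_{k-1,k-j},  j = 1..k-1.
Step k = 1:
  phi_11 = rho(1) = 0.4702.
Step k = 2:
  phi_22 = [rho(2) - phi_11 rho(1)] / [1 - phi_11 rho(1)] = [0.5428 - (0.4702)(0.4702)] / [1 - (0.4702)(0.4702)]
         = 0.32171196 / 0.77891196 = 0.413.
Therefore phi_{22} = 0.4130.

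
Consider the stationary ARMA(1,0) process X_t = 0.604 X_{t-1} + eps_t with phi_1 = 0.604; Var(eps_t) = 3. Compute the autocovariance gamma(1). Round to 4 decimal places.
\gamma(1) = 2.8527

Multiply the model equation by X_{t-k} and take expectations. With theta_0 = psi_0 = 1 and psi_j the MA(infinity) weights, this gives
  gamma(k) - sum_i phi_i gamma(k-i) = c_k,
  c_k = sigma^2 * sum_{j=k..q} theta_j psi_{j-k}   (c_k = 0 for k > q),
using gamma(-m) = gamma(m).
Pure AR (q = 0): c_0 = sigma^2 = 3, c_k = 0 for k >= 1.
Equations for k = 0 and k = 1 (AR order 1):
  gamma(0) = phi_1 gamma(1) + c_0
  gamma(1) = phi_1 gamma(0) + c_1
Substituting the second into the first: gamma(0) (1 - phi_1^2) = c_0 + phi_1 c_1, so
  gamma(0) = c_0 / (1 - phi_1^2) = 3 / (1 - (0.604)^2) = 3 / 0.635184 = 4.723041.
  gamma(1) = phi_1 gamma(0) = (0.604)(4.723041) = 2.852717.
Therefore gamma(1) = 2.8527 (to 4 decimal places).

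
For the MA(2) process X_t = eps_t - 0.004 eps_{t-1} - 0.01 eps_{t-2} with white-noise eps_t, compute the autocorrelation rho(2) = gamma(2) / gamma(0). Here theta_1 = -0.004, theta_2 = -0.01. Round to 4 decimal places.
\rho(2) = -0.0100

For an MA(q) process with theta_0 = 1, the autocovariance is
  gamma(k) = sigma^2 * sum_{i=0..q-k} theta_i * theta_{i+k},
and rho(k) = gamma(k) / gamma(0). Sigma^2 cancels.
  numerator   = (1)*(-0.01) = -0.01.
  denominator = (1)^2 + (-0.004)^2 + (-0.01)^2 = 1.000116.
  rho(2) = -0.01 / 1.000116 = -0.0100.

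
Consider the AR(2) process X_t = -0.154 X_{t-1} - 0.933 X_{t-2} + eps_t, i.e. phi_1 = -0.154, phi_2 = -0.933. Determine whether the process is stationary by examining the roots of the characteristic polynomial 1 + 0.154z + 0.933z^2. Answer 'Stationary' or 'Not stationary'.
\text{Stationary}

The AR(p) characteristic polynomial is P(z) = 1 + 0.154z + 0.933z^2.
Stationarity requires all roots to lie outside the unit circle, i.e. |z| > 1 for every root.
Set 1 + (0.154) z + (0.933) z^2 = 0, i.e. a z^2 + b z + c = 0 with a = 0.933, b = 0.154, c = 1.
Discriminant D = b^2 - 4ac = (0.154)^2 - 4*(0.933)*1 = 0.023716 - (3.732) = -3.708284.
D < 0, so the roots are the complex-conjugate pair z = (-b +/- i sqrt(-D)) / (2a) = -0.0825 +/- 1.032i.
For a conjugate pair |z|^2 = z * conj(z) = (product of roots) = c/a = 1/(0.933) = 1.071811, so |z| = sqrt(1.071811) = 1.0353 for both roots.
Moduli of all roots: 1.0353, 1.0353.
All moduli strictly greater than 1? Yes.
Verdict: Stationary.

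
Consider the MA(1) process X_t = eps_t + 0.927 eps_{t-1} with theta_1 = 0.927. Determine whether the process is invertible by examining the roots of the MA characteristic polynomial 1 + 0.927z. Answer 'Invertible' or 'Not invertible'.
\text{Invertible}

The MA(q) characteristic polynomial is P(z) = 1 + 0.927z.
Invertibility requires all roots to lie outside the unit circle, i.e. |z| > 1 for every root.
This is linear in z: 1 + (0.927) z = 0  =>  z = -1/(0.927) = -1.078749,  |z| = 1.078749.
Moduli of all roots: 1.0787.
All moduli strictly greater than 1? Yes.
Verdict: Invertible.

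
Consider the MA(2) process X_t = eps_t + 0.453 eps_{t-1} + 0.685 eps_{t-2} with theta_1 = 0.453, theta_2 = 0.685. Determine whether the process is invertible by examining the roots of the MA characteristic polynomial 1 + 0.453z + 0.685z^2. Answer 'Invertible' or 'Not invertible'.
\text{Invertible}

The MA(q) characteristic polynomial is P(z) = 1 + 0.453z + 0.685z^2.
Invertibility requires all roots to lie outside the unit circle, i.e. |z| > 1 for every root.
Set 1 + (0.453) z + (0.685) z^2 = 0, i.e. a z^2 + b z + c = 0 with a = 0.685, b = 0.453, c = 1.
Discriminant D = b^2 - 4ac = (0.453)^2 - 4*(0.685)*1 = 0.205209 - (2.74) = -2.534791.
D < 0, so the roots are the complex-conjugate pair z = (-b +/- i sqrt(-D)) / (2a) = -0.3307 +/- 1.1621i.
For a conjugate pair |z|^2 = z * conj(z) = (product of roots) = c/a = 1/(0.685) = 1.459854, so |z| = sqrt(1.459854) = 1.2082 for both roots.
Moduli of all roots: 1.2082, 1.2082.
All moduli strictly greater than 1? Yes.
Verdict: Invertible.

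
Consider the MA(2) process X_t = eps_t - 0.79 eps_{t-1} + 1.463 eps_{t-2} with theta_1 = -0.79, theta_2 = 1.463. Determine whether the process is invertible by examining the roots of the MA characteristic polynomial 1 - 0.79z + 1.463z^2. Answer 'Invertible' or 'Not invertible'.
\text{Not invertible}

The MA(q) characteristic polynomial is P(z) = 1 - 0.79z + 1.463z^2.
Invertibility requires all roots to lie outside the unit circle, i.e. |z| > 1 for every root.
Set 1 + (-0.79) z + (1.463) z^2 = 0, i.e. a z^2 + b z + c = 0 with a = 1.463, b = -0.79, c = 1.
Discriminant D = b^2 - 4ac = (-0.79)^2 - 4*(1.463)*1 = 0.6241 - (5.852) = -5.2279.
D < 0, so the roots are the complex-conjugate pair z = (-b +/- i sqrt(-D)) / (2a) = 0.27 +/- 0.7814i.
For a conjugate pair |z|^2 = z * conj(z) = (product of roots) = c/a = 1/(1.463) = 0.683527, so |z| = sqrt(0.683527) = 0.8268 for both roots.
Moduli of all roots: 0.8268, 0.8268.
All moduli strictly greater than 1? No.
Verdict: Not invertible.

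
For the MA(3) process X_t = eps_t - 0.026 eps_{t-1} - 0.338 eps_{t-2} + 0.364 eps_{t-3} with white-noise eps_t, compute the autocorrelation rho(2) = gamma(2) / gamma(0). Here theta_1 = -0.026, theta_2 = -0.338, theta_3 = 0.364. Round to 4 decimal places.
\rho(2) = -0.2785

For an MA(q) process with theta_0 = 1, the autocovariance is
  gamma(k) = sigma^2 * sum_{i=0..q-k} theta_i * theta_{i+k},
and rho(k) = gamma(k) / gamma(0). Sigma^2 cancels.
  numerator   = (1)*(-0.338) + (-0.026)*(0.364) = -0.347464.
  denominator = (1)^2 + (-0.026)^2 + (-0.338)^2 + (0.364)^2 = 1.247416.
  rho(2) = -0.347464 / 1.247416 = -0.2785.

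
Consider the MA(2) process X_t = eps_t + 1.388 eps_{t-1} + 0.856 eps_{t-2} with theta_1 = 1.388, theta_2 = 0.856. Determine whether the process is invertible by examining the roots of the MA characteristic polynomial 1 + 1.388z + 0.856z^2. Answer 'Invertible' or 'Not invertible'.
\text{Invertible}

The MA(q) characteristic polynomial is P(z) = 1 + 1.388z + 0.856z^2.
Invertibility requires all roots to lie outside the unit circle, i.e. |z| > 1 for every root.
Set 1 + (1.388) z + (0.856) z^2 = 0, i.e. a z^2 + b z + c = 0 with a = 0.856, b = 1.388, c = 1.
Discriminant D = b^2 - 4ac = (1.388)^2 - 4*(0.856)*1 = 1.926544 - (3.424) = -1.497456.
D < 0, so the roots are the complex-conjugate pair z = (-b +/- i sqrt(-D)) / (2a) = -0.8107 +/- 0.7148i.
For a conjugate pair |z|^2 = z * conj(z) = (product of roots) = c/a = 1/(0.856) = 1.168224, so |z| = sqrt(1.168224) = 1.0808 for both roots.
Moduli of all roots: 1.0808, 1.0808.
All moduli strictly greater than 1? Yes.
Verdict: Invertible.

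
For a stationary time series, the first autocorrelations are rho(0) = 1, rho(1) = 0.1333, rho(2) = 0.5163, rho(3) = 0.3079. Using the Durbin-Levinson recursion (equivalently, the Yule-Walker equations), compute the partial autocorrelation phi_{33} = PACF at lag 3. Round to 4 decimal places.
\phi_{33} = 0.2830

The PACF at lag k is phi_{kk}, the last component of the solution
to the Yule-Walker system G_k phi = r_k where
  (G_k)_{ij} = rho(|i - j|), (r_k)_i = rho(i), i,j = 1..k.
Equivalently, Durbin-Levinson gives phi_{kk} iteratively:
  phi_{11} = rho(1)
  phi_{kk} = [rho(k) - sum_{j=1..k-1} phi_{k-1,j} rho(k-j)]
            / [1 - sum_{j=1..k-1} phi_{k-1,j} rho(j)],
  phi_{k,j} = phi_{k-1,j} - phi_{kk} phi_{k-1,k-j},  j = 1..k-1.
Step k = 1:
  phi_11 = rho(1) = 0.1333.
Step k = 2:
  phi_22 = [rho(2) - phi_11 rho(1)] / [1 - phi_11 rho(1)] = [0.5163 - (0.1333)(0.1333)] / [1 - (0.1333)(0.1333)]
         = 0.49853111 / 0.98223111 = 0.50755.
  Update: phi_21 = phi_11 - phi_22 phi_11 = 0.1333 - (0.50755)(0.1333) = 0.065644.
Step k = 3:
  phi_33 = [rho(3) - phi_21 rho(2) - phi_22 rho(1)] / [1 - phi_21 rho(1) - phi_22 rho(2)]
    numerator   = 0.3079 - (0.065644)(0.5163) - (0.50755)(0.1333) = 0.20635182
    denominator = 1 - (0.065644)(0.1333) - (0.50755)(0.5163) = 0.72920179
  phi_33 = 0.20635182 / 0.72920179 = 0.283.
Therefore phi_{33} = 0.2830.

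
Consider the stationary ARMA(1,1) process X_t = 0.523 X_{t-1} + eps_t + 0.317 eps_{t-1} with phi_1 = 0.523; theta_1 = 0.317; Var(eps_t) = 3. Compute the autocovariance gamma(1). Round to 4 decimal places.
\gamma(1) = 4.0439

Multiply the model equation by X_{t-k} and take expectations. With theta_0 = psi_0 = 1 and psi_j the MA(infinity) weights, this gives
  gamma(k) - sum_i phi_i gamma(k-i) = c_k,
  c_k = sigma^2 * sum_{j=k..q} theta_j psi_{j-k}   (c_k = 0 for k > q),
using gamma(-m) = gamma(m).
psi-weights needed (psi_j = theta_j + sum_i phi_i psi_{j-i}):
  psi_1 = theta_1 + phi_1 = 0.317 + (0.523) = 0.84
Right-hand sides:
  c_0 = sigma^2 (1 + theta_1 psi_1) = 3 * (1 + (0.317)(0.84)) = 3 * 1.26628 = 3.79884
  c_1 = sigma^2 theta_1 = 3 * (0.317) = 0.951
  c_2 = 0
Equations for k = 0 and k = 1 (AR order 1):
  gamma(0) = phi_1 gamma(1) + c_0
  gamma(1) = phi_1 gamma(0) + c_1
Substituting the second into the first: gamma(0) (1 - phi_1^2) = c_0 + phi_1 c_1, so
  gamma(0) = (c_0 + phi_1 c_1) / (1 - phi_1^2) = (3.79884 + (0.523)(0.951)) / (1 - (0.523)^2) = 4.296213 / 0.726471 = 5.913812.
  gamma(1) = phi_1 gamma(0) + c_1 = (0.523)(5.913812) + (0.951) = 4.043924.
Therefore gamma(1) = 4.0439 (to 4 decimal places).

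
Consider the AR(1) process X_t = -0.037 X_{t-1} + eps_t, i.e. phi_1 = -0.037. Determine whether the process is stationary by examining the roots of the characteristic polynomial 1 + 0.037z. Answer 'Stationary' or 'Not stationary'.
\text{Stationary}

The AR(p) characteristic polynomial is P(z) = 1 + 0.037z.
Stationarity requires all roots to lie outside the unit circle, i.e. |z| > 1 for every root.
This is linear in z: 1 + (0.037) z = 0  =>  z = -1/(0.037) = -27.027027,  |z| = 27.027027.
Moduli of all roots: 27.0270.
All moduli strictly greater than 1? Yes.
Verdict: Stationary.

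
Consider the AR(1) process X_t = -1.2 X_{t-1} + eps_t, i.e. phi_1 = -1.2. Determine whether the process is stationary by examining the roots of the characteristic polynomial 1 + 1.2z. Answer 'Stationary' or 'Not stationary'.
\text{Not stationary}

The AR(p) characteristic polynomial is P(z) = 1 + 1.2z.
Stationarity requires all roots to lie outside the unit circle, i.e. |z| > 1 for every root.
This is linear in z: 1 + (1.2) z = 0  =>  z = -1/(1.2) = -0.833333,  |z| = 0.833333.
Moduli of all roots: 0.8333.
All moduli strictly greater than 1? No.
Verdict: Not stationary.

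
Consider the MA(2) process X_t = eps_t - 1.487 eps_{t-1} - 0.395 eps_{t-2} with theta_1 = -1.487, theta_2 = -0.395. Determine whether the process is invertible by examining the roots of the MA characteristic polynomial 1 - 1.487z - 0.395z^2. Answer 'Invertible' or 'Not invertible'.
\text{Not invertible}

The MA(q) characteristic polynomial is P(z) = 1 - 1.487z - 0.395z^2.
Invertibility requires all roots to lie outside the unit circle, i.e. |z| > 1 for every root.
Set 1 + (-1.487) z + (-0.395) z^2 = 0, i.e. a z^2 + b z + c = 0 with a = -0.395, b = -1.487, c = 1.
Discriminant D = b^2 - 4ac = (-1.487)^2 - 4*(-0.395)*1 = 2.211169 - (-1.58) = 3.791169.
D >= 0, so the roots are real: z = (-b +/- sqrt(D)) / (2a) = (1.487 +/- 1.947092) / (-0.79).
  z_1 = (1.487 + 1.947092) / (-0.79) = -4.347,   |z_1| = 4.347.
  z_2 = (1.487 - 1.947092) / (-0.79) = 0.5824,   |z_2| = 0.5824.
Moduli of all roots: 4.3470, 0.5824.
All moduli strictly greater than 1? No.
Verdict: Not invertible.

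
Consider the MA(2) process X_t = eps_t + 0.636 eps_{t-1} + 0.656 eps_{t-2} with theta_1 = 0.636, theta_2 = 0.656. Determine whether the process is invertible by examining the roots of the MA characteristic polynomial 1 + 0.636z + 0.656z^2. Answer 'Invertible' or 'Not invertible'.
\text{Invertible}

The MA(q) characteristic polynomial is P(z) = 1 + 0.636z + 0.656z^2.
Invertibility requires all roots to lie outside the unit circle, i.e. |z| > 1 for every root.
Set 1 + (0.636) z + (0.656) z^2 = 0, i.e. a z^2 + b z + c = 0 with a = 0.656, b = 0.636, c = 1.
Discriminant D = b^2 - 4ac = (0.636)^2 - 4*(0.656)*1 = 0.404496 - (2.624) = -2.219504.
D < 0, so the roots are the complex-conjugate pair z = (-b +/- i sqrt(-D)) / (2a) = -0.4848 +/- 1.1355i.
For a conjugate pair |z|^2 = z * conj(z) = (product of roots) = c/a = 1/(0.656) = 1.52439, so |z| = sqrt(1.52439) = 1.2347 for both roots.
Moduli of all roots: 1.2347, 1.2347.
All moduli strictly greater than 1? Yes.
Verdict: Invertible.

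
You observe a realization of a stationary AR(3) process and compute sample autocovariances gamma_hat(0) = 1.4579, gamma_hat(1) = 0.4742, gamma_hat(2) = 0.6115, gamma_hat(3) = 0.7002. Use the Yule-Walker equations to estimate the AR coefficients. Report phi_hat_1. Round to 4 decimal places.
\hat\phi_{1} = 0.0870

The Yule-Walker equations for an AR(p) process read, in matrix form,
  Gamma_p phi = r_p,   with   (Gamma_p)_{ij} = gamma(|i - j|),
                       (r_p)_i = gamma(i),   i,j = 1..p.
Substitute the sample gammas (Toeplitz matrix and right-hand side of size 3):
  Gamma_p = [[1.4579, 0.4742, 0.6115], [0.4742, 1.4579, 0.4742], [0.6115, 0.4742, 1.4579]]
  r_p     = [0.4742, 0.6115, 0.7002]
Written out (R1..R3):
  (R1) 1.4579 phi_1 + 0.4742 phi_2 + 0.6115 phi_3 = 0.4742
  (R2) 0.4742 phi_1 + 1.4579 phi_2 + 0.4742 phi_3 = 0.6115
  (R3) 0.6115 phi_1 + 0.4742 phi_2 + 1.4579 phi_3 = 0.7002
Gaussian elimination:
  R2 <- R2 - (0.4742/1.4579) R1 = R2 - (0.325262) R1:  1.303661 phi_2 + 0.275302 phi_3 = 0.457261
  R3 <- R3 - (0.6115/1.4579) R1 = R3 - (0.419439) R1:  0.275302 phi_2 + 1.201413 phi_3 = 0.501302
  R3 <- R3 - (0.275302/1.303661) R2 = R3 - (0.211176) R2:  1.143276 phi_3 = 0.40474
Back-substitution:
  phi_hat_3 = 0.40474 / 1.143276 = 0.354017
  phi_hat_2 = (0.457261 - (0.275302)(0.354017)) / 1.303661 = 0.275991
  phi_hat_1 = (0.4742 - (0.4742)(0.275991) - (0.6115)(0.354017)) / 1.4579 = 0.087004
So phi_hat = [0.0870, 0.2760, 0.3540].
Therefore phi_hat_1 = 0.0870.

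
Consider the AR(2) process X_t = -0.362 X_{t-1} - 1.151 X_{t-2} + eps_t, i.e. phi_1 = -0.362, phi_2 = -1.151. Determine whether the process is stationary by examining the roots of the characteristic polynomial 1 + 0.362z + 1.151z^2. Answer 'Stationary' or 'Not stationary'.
\text{Not stationary}

The AR(p) characteristic polynomial is P(z) = 1 + 0.362z + 1.151z^2.
Stationarity requires all roots to lie outside the unit circle, i.e. |z| > 1 for every root.
Set 1 + (0.362) z + (1.151) z^2 = 0, i.e. a z^2 + b z + c = 0 with a = 1.151, b = 0.362, c = 1.
Discriminant D = b^2 - 4ac = (0.362)^2 - 4*(1.151)*1 = 0.131044 - (4.604) = -4.472956.
D < 0, so the roots are the complex-conjugate pair z = (-b +/- i sqrt(-D)) / (2a) = -0.1573 +/- 0.9187i.
For a conjugate pair |z|^2 = z * conj(z) = (product of roots) = c/a = 1/(1.151) = 0.86881, so |z| = sqrt(0.86881) = 0.9321 for both roots.
Moduli of all roots: 0.9321, 0.9321.
All moduli strictly greater than 1? No.
Verdict: Not stationary.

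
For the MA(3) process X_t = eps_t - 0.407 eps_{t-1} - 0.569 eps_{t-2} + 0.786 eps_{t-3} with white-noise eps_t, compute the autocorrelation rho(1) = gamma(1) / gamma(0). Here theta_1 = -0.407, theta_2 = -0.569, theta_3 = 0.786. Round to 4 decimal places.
\rho(1) = -0.2955

For an MA(q) process with theta_0 = 1, the autocovariance is
  gamma(k) = sigma^2 * sum_{i=0..q-k} theta_i * theta_{i+k},
and rho(k) = gamma(k) / gamma(0). Sigma^2 cancels.
  numerator   = (1)*(-0.407) + (-0.407)*(-0.569) + (-0.569)*(0.786) = -0.622651.
  denominator = (1)^2 + (-0.407)^2 + (-0.569)^2 + (0.786)^2 = 2.107206.
  rho(1) = -0.622651 / 2.107206 = -0.2955.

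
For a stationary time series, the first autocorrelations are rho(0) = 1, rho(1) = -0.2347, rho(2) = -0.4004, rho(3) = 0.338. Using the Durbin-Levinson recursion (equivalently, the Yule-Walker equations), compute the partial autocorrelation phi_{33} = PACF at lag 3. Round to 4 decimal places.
\phi_{33} = 0.1180

The PACF at lag k is phi_{kk}, the last component of the solution
to the Yule-Walker system G_k phi = r_k where
  (G_k)_{ij} = rho(|i - j|), (r_k)_i = rho(i), i,j = 1..k.
Equivalently, Durbin-Levinson gives phi_{kk} iteratively:
  phi_{11} = rho(1)
  phi_{kk} = [rho(k) - sum_{j=1..k-1} phi_{k-1,j} rho(k-j)]
            / [1 - sum_{j=1..k-1} phi_{k-1,j} rho(j)],
  phi_{k,j} = phi_{k-1,j} - phi_{kk} phi_{k-1,k-j},  j = 1..k-1.
Step k = 1:
  phi_11 = rho(1) = -0.2347.
Step k = 2:
  phi_22 = [rho(2) - phi_11 rho(1)] / [1 - phi_11 rho(1)] = [-0.4004 - (-0.2347)(-0.2347)] / [1 - (-0.2347)(-0.2347)]
         = -0.45548409 / 0.94491591 = -0.482037.
  Update: phi_21 = phi_11 - phi_22 phi_11 = -0.2347 - (-0.482037)(-0.2347) = -0.347834.
Step k = 3:
  phi_33 = [rho(3) - phi_21 rho(2) - phi_22 rho(1)] / [1 - phi_21 rho(1) - phi_22 rho(2)]
    numerator   = 0.338 - (-0.347834)(-0.4004) - (-0.482037)(-0.2347) = 0.08559327
    denominator = 1 - (-0.347834)(-0.2347) - (-0.482037)(-0.4004) = 0.72535589
  phi_33 = 0.08559327 / 0.72535589 = 0.118.
Therefore phi_{33} = 0.1180.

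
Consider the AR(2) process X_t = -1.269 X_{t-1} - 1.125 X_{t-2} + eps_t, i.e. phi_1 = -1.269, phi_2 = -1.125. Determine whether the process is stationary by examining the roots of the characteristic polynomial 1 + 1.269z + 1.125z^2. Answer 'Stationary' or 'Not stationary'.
\text{Not stationary}

The AR(p) characteristic polynomial is P(z) = 1 + 1.269z + 1.125z^2.
Stationarity requires all roots to lie outside the unit circle, i.e. |z| > 1 for every root.
Set 1 + (1.269) z + (1.125) z^2 = 0, i.e. a z^2 + b z + c = 0 with a = 1.125, b = 1.269, c = 1.
Discriminant D = b^2 - 4ac = (1.269)^2 - 4*(1.125)*1 = 1.610361 - (4.5) = -2.889639.
D < 0, so the roots are the complex-conjugate pair z = (-b +/- i sqrt(-D)) / (2a) = -0.564 +/- 0.7555i.
For a conjugate pair |z|^2 = z * conj(z) = (product of roots) = c/a = 1/(1.125) = 0.888889, so |z| = sqrt(0.888889) = 0.9428 for both roots.
Moduli of all roots: 0.9428, 0.9428.
All moduli strictly greater than 1? No.
Verdict: Not stationary.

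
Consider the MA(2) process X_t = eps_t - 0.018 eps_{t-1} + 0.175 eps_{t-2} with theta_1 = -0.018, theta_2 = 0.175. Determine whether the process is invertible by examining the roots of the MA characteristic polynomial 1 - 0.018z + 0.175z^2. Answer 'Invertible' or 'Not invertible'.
\text{Invertible}

The MA(q) characteristic polynomial is P(z) = 1 - 0.018z + 0.175z^2.
Invertibility requires all roots to lie outside the unit circle, i.e. |z| > 1 for every root.
Set 1 + (-0.018) z + (0.175) z^2 = 0, i.e. a z^2 + b z + c = 0 with a = 0.175, b = -0.018, c = 1.
Discriminant D = b^2 - 4ac = (-0.018)^2 - 4*(0.175)*1 = 0.000324 - (0.7) = -0.699676.
D < 0, so the roots are the complex-conjugate pair z = (-b +/- i sqrt(-D)) / (2a) = 0.0514 +/- 2.3899i.
For a conjugate pair |z|^2 = z * conj(z) = (product of roots) = c/a = 1/(0.175) = 5.714286, so |z| = sqrt(5.714286) = 2.3905 for both roots.
Moduli of all roots: 2.3905, 2.3905.
All moduli strictly greater than 1? Yes.
Verdict: Invertible.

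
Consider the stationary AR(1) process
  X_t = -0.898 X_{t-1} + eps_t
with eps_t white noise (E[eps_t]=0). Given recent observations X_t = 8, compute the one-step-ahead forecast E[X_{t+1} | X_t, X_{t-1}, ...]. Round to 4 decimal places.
E[X_{t+1} \mid \mathcal F_t] = -7.1840

For an AR(p) model X_t = c + sum_i phi_i X_{t-i} + eps_t, the
one-step-ahead conditional mean is
  E[X_{t+1} | X_t, ...] = c + sum_i phi_i X_{t+1-i}.
Substitute known values:
  E[X_{t+1} | ...] = (-0.898) * (8)
                   = -7.1840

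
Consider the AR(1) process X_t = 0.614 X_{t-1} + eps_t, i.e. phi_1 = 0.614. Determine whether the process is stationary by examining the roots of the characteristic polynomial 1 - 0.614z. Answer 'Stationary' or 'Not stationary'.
\text{Stationary}

The AR(p) characteristic polynomial is P(z) = 1 - 0.614z.
Stationarity requires all roots to lie outside the unit circle, i.e. |z| > 1 for every root.
This is linear in z: 1 + (-0.614) z = 0  =>  z = -1/(-0.614) = 1.628664,  |z| = 1.628664.
Moduli of all roots: 1.6287.
All moduli strictly greater than 1? Yes.
Verdict: Stationary.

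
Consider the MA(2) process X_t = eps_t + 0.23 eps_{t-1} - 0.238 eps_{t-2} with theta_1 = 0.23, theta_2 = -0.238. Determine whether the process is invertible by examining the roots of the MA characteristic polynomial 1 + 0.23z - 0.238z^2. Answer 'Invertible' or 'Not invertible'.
\text{Invertible}

The MA(q) characteristic polynomial is P(z) = 1 + 0.23z - 0.238z^2.
Invertibility requires all roots to lie outside the unit circle, i.e. |z| > 1 for every root.
Set 1 + (0.23) z + (-0.238) z^2 = 0, i.e. a z^2 + b z + c = 0 with a = -0.238, b = 0.23, c = 1.
Discriminant D = b^2 - 4ac = (0.23)^2 - 4*(-0.238)*1 = 0.0529 - (-0.952) = 1.0049.
D >= 0, so the roots are real: z = (-b +/- sqrt(D)) / (2a) = (-0.23 +/- 1.002447) / (-0.476).
  z_1 = (-0.23 + 1.002447) / (-0.476) = -1.6228,   |z_1| = 1.6228.
  z_2 = (-0.23 - 1.002447) / (-0.476) = 2.5892,   |z_2| = 2.5892.
Moduli of all roots: 1.6228, 2.5892.
All moduli strictly greater than 1? Yes.
Verdict: Invertible.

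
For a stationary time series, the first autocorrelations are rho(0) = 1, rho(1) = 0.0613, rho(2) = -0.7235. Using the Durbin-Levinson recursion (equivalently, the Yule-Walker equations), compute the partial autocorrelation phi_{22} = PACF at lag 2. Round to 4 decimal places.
\phi_{22} = -0.7300

The PACF at lag k is phi_{kk}, the last component of the solution
to the Yule-Walker system G_k phi = r_k where
  (G_k)_{ij} = rho(|i - j|), (r_k)_i = rho(i), i,j = 1..k.
Equivalently, Durbin-Levinson gives phi_{kk} iteratively:
  phi_{11} = rho(1)
  phi_{kk} = [rho(k) - sum_{j=1..k-1} phi_{k-1,j} rho(k-j)]
            / [1 - sum_{j=1..k-1} phi_{k-1,j} rho(j)],
  phi_{k,j} = phi_{k-1,j} - phi_{kk} phi_{k-1,k-j},  j = 1..k-1.
Step k = 1:
  phi_11 = rho(1) = 0.0613.
Step k = 2:
  phi_22 = [rho(2) - phi_11 rho(1)] / [1 - phi_11 rho(1)] = [-0.7235 - (0.0613)(0.0613)] / [1 - (0.0613)(0.0613)]
         = -0.72725769 / 0.99624231 = -0.73.
Therefore phi_{22} = -0.7300.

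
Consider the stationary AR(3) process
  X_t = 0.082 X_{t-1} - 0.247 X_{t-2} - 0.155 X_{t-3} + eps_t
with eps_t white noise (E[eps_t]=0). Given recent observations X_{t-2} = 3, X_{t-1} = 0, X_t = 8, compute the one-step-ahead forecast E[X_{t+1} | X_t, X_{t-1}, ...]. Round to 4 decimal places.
E[X_{t+1} \mid \mathcal F_t] = 0.1910

For an AR(p) model X_t = c + sum_i phi_i X_{t-i} + eps_t, the
one-step-ahead conditional mean is
  E[X_{t+1} | X_t, ...] = c + sum_i phi_i X_{t+1-i}.
Substitute known values:
  E[X_{t+1} | ...] = (0.082) * (8) + (-0.247) * (0) + (-0.155) * (3)
                   = 0.1910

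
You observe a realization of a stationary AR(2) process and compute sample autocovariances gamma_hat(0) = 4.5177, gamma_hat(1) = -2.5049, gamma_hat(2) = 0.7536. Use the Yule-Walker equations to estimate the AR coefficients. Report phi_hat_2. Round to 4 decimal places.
\hat\phi_{2} = -0.2030

The Yule-Walker equations for an AR(p) process read, in matrix form,
  Gamma_p phi = r_p,   with   (Gamma_p)_{ij} = gamma(|i - j|),
                       (r_p)_i = gamma(i),   i,j = 1..p.
Substitute the sample gammas (Toeplitz matrix and right-hand side of size 2):
  Gamma_p = [[4.5177, -2.5049], [-2.5049, 4.5177]]
  r_p     = [-2.5049, 0.7536]
Written out:
  4.5177 phi_1 - 2.5049 phi_2 = -2.5049
  -2.5049 phi_1 + 4.5177 phi_2 = 0.7536
Solve by Cramer's rule:
  det = gamma(0)^2 - gamma(1)^2 = (4.5177)^2 - (-2.5049)^2 = 20.40961329 - 6.27452401 = 14.13508928
  phi_hat_1 = [gamma(1) gamma(0) - gamma(1) gamma(2)] / det = [(-2.5049)(4.5177) - (-2.5049)(0.7536)] / 14.13508928 = -9.42869409 / 14.13508928 = -0.667
  phi_hat_2 = [gamma(0) gamma(2) - gamma(1)^2] / det = [(4.5177)(0.7536) - (-2.5049)^2] / 14.13508928 = -2.86998529 / 14.13508928 = -0.203
So phi_hat = [-0.6670, -0.2030].
Therefore phi_hat_2 = -0.2030.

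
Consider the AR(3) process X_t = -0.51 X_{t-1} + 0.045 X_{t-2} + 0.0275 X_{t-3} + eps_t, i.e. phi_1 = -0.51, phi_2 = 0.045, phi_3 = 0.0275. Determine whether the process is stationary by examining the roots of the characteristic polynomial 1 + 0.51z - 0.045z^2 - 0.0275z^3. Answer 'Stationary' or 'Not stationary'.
\text{Stationary}

The AR(p) characteristic polynomial is P(z) = 1 + 0.51z - 0.045z^2 - 0.0275z^3.
Stationarity requires all roots to lie outside the unit circle, i.e. |z| > 1 for every root.
Degree 3: look for a simple real root z0 first, then factor out (1 - z/z0) and solve the remaining quadratic.
Testing z0 = -4: P(-4) = 1 + (0.51)(-4) + (-0.045)(-4)^2 + (-0.0275)(-4)^3
  = 1 + (-2.04) + (-0.72) + (1.76) = 0.  So z_0 = -4 is a root, |z_0| = 4.
Divide out the factor (1 + 0.25 z) = (1 - z/z0) (since 1/z0 = -0.25):
  P(z) = (1 + 0.25 z)(1 + (0.26) z + (-0.11) z^2)
  [check: z-coef 0.26 - (-0.25) = 0.51; z^2-coef -0.11 - (-0.25)(0.26) = -0.045; z^3-coef -(-0.25)(-0.11) = -0.0275.]
Remaining roots from the quadratic factor 1 + (0.26) z + (-0.11) z^2:
  Set 1 + (0.26) z + (-0.11) z^2 = 0, i.e. a z^2 + b z + c = 0 with a = -0.11, b = 0.26, c = 1.
  Discriminant D = b^2 - 4ac = (0.26)^2 - 4*(-0.11)*1 = 0.0676 - (-0.44) = 0.5076.
  D >= 0, so the roots are real: z = (-b +/- sqrt(D)) / (2a) = (-0.26 +/- 0.712461) / (-0.22).
    z_1 = (-0.26 + 0.712461) / (-0.22) = -2.0566,   |z_1| = 2.0566.
    z_2 = (-0.26 - 0.712461) / (-0.22) = 4.4203,   |z_2| = 4.4203.
Moduli of all roots: 4.0000, 2.0566, 4.4203.
All moduli strictly greater than 1? Yes.
Verdict: Stationary.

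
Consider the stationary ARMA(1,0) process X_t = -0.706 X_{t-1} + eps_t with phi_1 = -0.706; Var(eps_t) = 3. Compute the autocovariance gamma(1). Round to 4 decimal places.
\gamma(1) = -4.2228

Multiply the model equation by X_{t-k} and take expectations. With theta_0 = psi_0 = 1 and psi_j the MA(infinity) weights, this gives
  gamma(k) - sum_i phi_i gamma(k-i) = c_k,
  c_k = sigma^2 * sum_{j=k..q} theta_j psi_{j-k}   (c_k = 0 for k > q),
using gamma(-m) = gamma(m).
Pure AR (q = 0): c_0 = sigma^2 = 3, c_k = 0 for k >= 1.
Equations for k = 0 and k = 1 (AR order 1):
  gamma(0) = phi_1 gamma(1) + c_0
  gamma(1) = phi_1 gamma(0) + c_1
Substituting the second into the first: gamma(0) (1 - phi_1^2) = c_0 + phi_1 c_1, so
  gamma(0) = c_0 / (1 - phi_1^2) = 3 / (1 - (-0.706)^2) = 3 / 0.501564 = 5.981291.
  gamma(1) = phi_1 gamma(0) = (-0.706)(5.981291) = -4.222791.
Therefore gamma(1) = -4.2228 (to 4 decimal places).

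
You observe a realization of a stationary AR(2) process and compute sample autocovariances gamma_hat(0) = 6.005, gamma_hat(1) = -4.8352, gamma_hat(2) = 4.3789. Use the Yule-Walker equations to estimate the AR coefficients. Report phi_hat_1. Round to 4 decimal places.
\hat\phi_{1} = -0.6200

The Yule-Walker equations for an AR(p) process read, in matrix form,
  Gamma_p phi = r_p,   with   (Gamma_p)_{ij} = gamma(|i - j|),
                       (r_p)_i = gamma(i),   i,j = 1..p.
Substitute the sample gammas (Toeplitz matrix and right-hand side of size 2):
  Gamma_p = [[6.005, -4.8352], [-4.8352, 6.005]]
  r_p     = [-4.8352, 4.3789]
Written out:
  6.005 phi_1 - 4.8352 phi_2 = -4.8352
  -4.8352 phi_1 + 6.005 phi_2 = 4.3789
Solve by Cramer's rule:
  det = gamma(0)^2 - gamma(1)^2 = (6.005)^2 - (-4.8352)^2 = 36.060025 - 23.37915904 = 12.68086596
  phi_hat_1 = [gamma(1) gamma(0) - gamma(1) gamma(2)] / det = [(-4.8352)(6.005) - (-4.8352)(4.3789)] / 12.68086596 = -7.86251872 / 12.68086596 = -0.62
  phi_hat_2 = [gamma(0) gamma(2) - gamma(1)^2] / det = [(6.005)(4.3789) - (-4.8352)^2] / 12.68086596 = 2.91613546 / 12.68086596 = 0.23
So phi_hat = [-0.6200, 0.2300].
Therefore phi_hat_1 = -0.6200.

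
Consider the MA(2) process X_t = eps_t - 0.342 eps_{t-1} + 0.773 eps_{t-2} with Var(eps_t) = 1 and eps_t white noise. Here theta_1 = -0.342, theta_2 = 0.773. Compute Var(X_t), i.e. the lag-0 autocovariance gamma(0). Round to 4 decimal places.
\gamma(0) = 1.7145

For an MA(q) process X_t = eps_t + sum_i theta_i eps_{t-i} with
Var(eps_t) = sigma^2, the variance is
  gamma(0) = sigma^2 * (1 + sum_i theta_i^2).
  sum_i theta_i^2 = (-0.342)^2 + (0.773)^2 = 0.116964 + 0.597529 = 0.714493.
  gamma(0) = 1 * (1 + 0.714493) = 1 * 1.714493 = 1.714493, which rounds to 1.7145.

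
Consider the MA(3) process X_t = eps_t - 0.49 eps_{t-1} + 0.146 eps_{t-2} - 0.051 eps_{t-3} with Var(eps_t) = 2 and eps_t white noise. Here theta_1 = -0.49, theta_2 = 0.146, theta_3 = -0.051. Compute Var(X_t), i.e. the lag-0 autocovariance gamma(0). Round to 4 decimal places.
\gamma(0) = 2.5280

For an MA(q) process X_t = eps_t + sum_i theta_i eps_{t-i} with
Var(eps_t) = sigma^2, the variance is
  gamma(0) = sigma^2 * (1 + sum_i theta_i^2).
  sum_i theta_i^2 = (-0.49)^2 + (0.146)^2 + (-0.051)^2 = 0.2401 + 0.021316 + 0.002601 = 0.264017.
  gamma(0) = 2 * (1 + 0.264017) = 2 * 1.264017 = 2.528034, which rounds to 2.5280.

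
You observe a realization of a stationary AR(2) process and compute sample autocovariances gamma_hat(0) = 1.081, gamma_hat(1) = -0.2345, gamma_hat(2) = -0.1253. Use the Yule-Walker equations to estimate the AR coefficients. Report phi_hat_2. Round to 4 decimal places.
\hat\phi_{2} = -0.1710

The Yule-Walker equations for an AR(p) process read, in matrix form,
  Gamma_p phi = r_p,   with   (Gamma_p)_{ij} = gamma(|i - j|),
                       (r_p)_i = gamma(i),   i,j = 1..p.
Substitute the sample gammas (Toeplitz matrix and right-hand side of size 2):
  Gamma_p = [[1.081, -0.2345], [-0.2345, 1.081]]
  r_p     = [-0.2345, -0.1253]
Written out:
  1.081 phi_1 - 0.2345 phi_2 = -0.2345
  -0.2345 phi_1 + 1.081 phi_2 = -0.1253
Solve by Cramer's rule:
  det = gamma(0)^2 - gamma(1)^2 = (1.081)^2 - (-0.2345)^2 = 1.168561 - 0.05499025 = 1.11357075
  phi_hat_1 = [gamma(1) gamma(0) - gamma(1) gamma(2)] / det = [(-0.2345)(1.081) - (-0.2345)(-0.1253)] / 1.11357075 = -0.28287735 / 1.11357075 = -0.254
  phi_hat_2 = [gamma(0) gamma(2) - gamma(1)^2] / det = [(1.081)(-0.1253) - (-0.2345)^2] / 1.11357075 = -0.19043955 / 1.11357075 = -0.171
So phi_hat = [-0.2540, -0.1710].
Therefore phi_hat_2 = -0.1710.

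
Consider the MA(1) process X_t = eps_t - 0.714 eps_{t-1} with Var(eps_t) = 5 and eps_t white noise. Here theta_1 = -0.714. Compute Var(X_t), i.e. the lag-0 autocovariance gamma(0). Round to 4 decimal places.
\gamma(0) = 7.5490

For an MA(q) process X_t = eps_t + sum_i theta_i eps_{t-i} with
Var(eps_t) = sigma^2, the variance is
  gamma(0) = sigma^2 * (1 + sum_i theta_i^2).
  sum_i theta_i^2 = (-0.714)^2 = 0.509796.
  gamma(0) = 5 * (1 + 0.509796) = 5 * 1.509796 = 7.54898, which rounds to 7.5490.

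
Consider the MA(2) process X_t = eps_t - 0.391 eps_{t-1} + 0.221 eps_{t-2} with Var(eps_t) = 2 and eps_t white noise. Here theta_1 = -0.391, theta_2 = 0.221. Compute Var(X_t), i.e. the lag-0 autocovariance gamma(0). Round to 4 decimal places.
\gamma(0) = 2.4034

For an MA(q) process X_t = eps_t + sum_i theta_i eps_{t-i} with
Var(eps_t) = sigma^2, the variance is
  gamma(0) = sigma^2 * (1 + sum_i theta_i^2).
  sum_i theta_i^2 = (-0.391)^2 + (0.221)^2 = 0.152881 + 0.048841 = 0.201722.
  gamma(0) = 2 * (1 + 0.201722) = 2 * 1.201722 = 2.403444, which rounds to 2.4034.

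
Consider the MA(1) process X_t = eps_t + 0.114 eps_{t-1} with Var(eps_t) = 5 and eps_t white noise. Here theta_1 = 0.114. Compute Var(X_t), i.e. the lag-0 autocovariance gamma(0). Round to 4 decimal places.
\gamma(0) = 5.0650

For an MA(q) process X_t = eps_t + sum_i theta_i eps_{t-i} with
Var(eps_t) = sigma^2, the variance is
  gamma(0) = sigma^2 * (1 + sum_i theta_i^2).
  sum_i theta_i^2 = (0.114)^2 = 0.012996.
  gamma(0) = 5 * (1 + 0.012996) = 5 * 1.012996 = 5.06498, which rounds to 5.0650.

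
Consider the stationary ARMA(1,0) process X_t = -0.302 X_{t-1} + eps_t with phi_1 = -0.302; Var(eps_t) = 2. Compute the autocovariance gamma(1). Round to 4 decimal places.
\gamma(1) = -0.6646

Multiply the model equation by X_{t-k} and take expectations. With theta_0 = psi_0 = 1 and psi_j the MA(infinity) weights, this gives
  gamma(k) - sum_i phi_i gamma(k-i) = c_k,
  c_k = sigma^2 * sum_{j=k..q} theta_j psi_{j-k}   (c_k = 0 for k > q),
using gamma(-m) = gamma(m).
Pure AR (q = 0): c_0 = sigma^2 = 2, c_k = 0 for k >= 1.
Equations for k = 0 and k = 1 (AR order 1):
  gamma(0) = phi_1 gamma(1) + c_0
  gamma(1) = phi_1 gamma(0) + c_1
Substituting the second into the first: gamma(0) (1 - phi_1^2) = c_0 + phi_1 c_1, so
  gamma(0) = c_0 / (1 - phi_1^2) = 2 / (1 - (-0.302)^2) = 2 / 0.908796 = 2.200714.
  gamma(1) = phi_1 gamma(0) = (-0.302)(2.200714) = -0.664616.
Therefore gamma(1) = -0.6646 (to 4 decimal places).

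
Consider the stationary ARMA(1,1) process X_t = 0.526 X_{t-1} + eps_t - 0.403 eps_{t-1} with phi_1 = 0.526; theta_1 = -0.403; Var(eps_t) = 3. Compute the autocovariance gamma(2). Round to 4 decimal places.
\gamma(2) = 0.2115

Multiply the model equation by X_{t-k} and take expectations. With theta_0 = psi_0 = 1 and psi_j the MA(infinity) weights, this gives
  gamma(k) - sum_i phi_i gamma(k-i) = c_k,
  c_k = sigma^2 * sum_{j=k..q} theta_j psi_{j-k}   (c_k = 0 for k > q),
using gamma(-m) = gamma(m).
psi-weights needed (psi_j = theta_j + sum_i phi_i psi_{j-i}):
  psi_1 = theta_1 + phi_1 = -0.403 + (0.526) = 0.123
Right-hand sides:
  c_0 = sigma^2 (1 + theta_1 psi_1) = 3 * (1 + (-0.403)(0.123)) = 3 * 0.950431 = 2.851293
  c_1 = sigma^2 theta_1 = 3 * (-0.403) = -1.209
  c_2 = 0
Equations for k = 0 and k = 1 (AR order 1):
  gamma(0) = phi_1 gamma(1) + c_0
  gamma(1) = phi_1 gamma(0) + c_1
Substituting the second into the first: gamma(0) (1 - phi_1^2) = c_0 + phi_1 c_1, so
  gamma(0) = (c_0 + phi_1 c_1) / (1 - phi_1^2) = (2.851293 + (0.526)(-1.209)) / (1 - (0.526)^2) = 2.215359 / 0.723324 = 3.062748.
  gamma(1) = phi_1 gamma(0) + c_1 = (0.526)(3.062748) + (-1.209) = 0.402005.
For k = 2 (> q): gamma(2) = phi_1 gamma(1) = (0.526)(0.402005) = 0.211455.
Therefore gamma(2) = 0.2115 (to 4 decimal places).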